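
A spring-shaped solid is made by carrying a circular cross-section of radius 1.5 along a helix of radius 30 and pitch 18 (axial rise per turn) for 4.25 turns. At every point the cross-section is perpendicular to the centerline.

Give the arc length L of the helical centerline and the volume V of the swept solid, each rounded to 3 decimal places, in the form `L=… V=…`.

L=804.750 V=5688.446

2πR = 2π·30 = 188.495559
per-turn = √(188.495559² + 18²) = √(35530.5758 + 324) = √35854.5758 = 189.353046
L = 4.25 × 189.353046 = 804.750443
V = π·1.5² × L = 7.068583 × 804.750443 = 5688.445682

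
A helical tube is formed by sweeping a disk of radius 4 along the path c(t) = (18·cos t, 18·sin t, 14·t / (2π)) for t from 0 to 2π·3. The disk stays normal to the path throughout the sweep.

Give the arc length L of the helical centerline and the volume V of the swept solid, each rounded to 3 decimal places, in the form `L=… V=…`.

L=341.882 V=17184.846

2πR = 2π·18 = 113.097336
per-turn = √(113.097336² + 14²) = √(12791.0073 + 196) = √12987.0073 = 113.960552
L = 3 × 113.960552 = 341.881655
V = π·4² × L = 50.265482 × 341.881655 = 17184.846311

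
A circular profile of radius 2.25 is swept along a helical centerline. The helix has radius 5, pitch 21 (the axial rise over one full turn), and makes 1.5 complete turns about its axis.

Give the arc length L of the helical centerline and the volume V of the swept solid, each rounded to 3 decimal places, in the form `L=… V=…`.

2πR = 2π·5 = 31.415927
per-turn = √(31.415927² + 21²) = √(986.9604 + 441) = √1427.9604 = 37.788364
L = 1.5 × 37.788364 = 56.682546
V = π·2.25² × L = 15.904313 × 56.682546 = 901.496938

L=56.683 V=901.497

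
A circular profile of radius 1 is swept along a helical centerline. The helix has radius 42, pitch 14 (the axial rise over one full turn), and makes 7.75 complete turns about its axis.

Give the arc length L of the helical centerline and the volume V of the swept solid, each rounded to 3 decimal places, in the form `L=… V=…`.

L=2048.053 V=6434.148

2πR = 2π·42 = 263.893783
per-turn = √(263.893783² + 14²) = √(69639.9287 + 196) = √69835.9287 = 264.264884
L = 7.75 × 264.264884 = 2048.052847
V = π·1² × L = 3.141593 × 2048.052847 = 6434.147779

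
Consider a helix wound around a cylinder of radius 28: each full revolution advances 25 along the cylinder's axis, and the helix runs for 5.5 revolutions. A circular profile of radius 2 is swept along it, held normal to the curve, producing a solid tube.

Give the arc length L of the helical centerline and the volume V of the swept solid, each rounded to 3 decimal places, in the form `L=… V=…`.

L=977.331 V=12281.507

2πR = 2π·28 = 175.929189
per-turn = √(175.929189² + 25²) = √(30951.0794 + 625) = √31576.0794 = 177.696594
L = 5.5 × 177.696594 = 977.331265
V = π·2² × L = 12.566371 × 977.331265 = 12281.506891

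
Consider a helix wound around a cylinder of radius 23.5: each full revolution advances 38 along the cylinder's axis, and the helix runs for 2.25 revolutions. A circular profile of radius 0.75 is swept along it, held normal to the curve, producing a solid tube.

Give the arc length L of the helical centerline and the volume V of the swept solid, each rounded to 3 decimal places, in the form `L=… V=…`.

L=343.049 V=606.218

2πR = 2π·23.5 = 147.654855
per-turn = √(147.654855² + 38²) = √(21801.9561 + 1444) = √23245.9561 = 152.466246
L = 2.25 × 152.466246 = 343.049053
V = π·0.75² × L = 1.767146 × 343.049053 = 606.217717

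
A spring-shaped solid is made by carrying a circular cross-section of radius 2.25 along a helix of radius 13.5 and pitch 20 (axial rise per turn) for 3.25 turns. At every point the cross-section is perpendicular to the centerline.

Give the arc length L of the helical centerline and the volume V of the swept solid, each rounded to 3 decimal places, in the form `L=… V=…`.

2πR = 2π·13.5 = 84.823002
per-turn = √(84.823002² + 20²) = √(7194.9416 + 400) = √7594.9416 = 87.148962
L = 3.25 × 87.148962 = 283.234127
V = π·2.25² × L = 15.904313 × 283.234127 = 4504.644155

L=283.234 V=4504.644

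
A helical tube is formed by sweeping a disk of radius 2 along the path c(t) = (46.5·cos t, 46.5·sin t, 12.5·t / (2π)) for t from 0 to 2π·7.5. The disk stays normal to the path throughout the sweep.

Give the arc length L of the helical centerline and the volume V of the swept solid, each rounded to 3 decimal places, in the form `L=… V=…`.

2πR = 2π·46.5 = 292.168117
per-turn = √(292.168117² + 12.5²) = √(85362.2085 + 156.25) = √85518.4585 = 292.435392
L = 7.5 × 292.435392 = 2193.265440
V = π·2² × L = 12.566371 × 2193.265440 = 27561.386370

L=2193.265 V=27561.386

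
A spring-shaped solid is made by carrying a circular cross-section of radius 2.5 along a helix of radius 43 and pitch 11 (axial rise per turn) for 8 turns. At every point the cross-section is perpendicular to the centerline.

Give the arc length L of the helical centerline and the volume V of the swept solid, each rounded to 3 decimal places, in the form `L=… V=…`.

L=2163.206 V=42474.459

2πR = 2π·43 = 270.176968
per-turn = √(270.176968² + 11²) = √(72995.5942 + 121) = √73116.5942 = 270.400803
L = 8 × 270.400803 = 2163.206422
V = π·2.5² × L = 19.634954 × 2163.206422 = 42474.458779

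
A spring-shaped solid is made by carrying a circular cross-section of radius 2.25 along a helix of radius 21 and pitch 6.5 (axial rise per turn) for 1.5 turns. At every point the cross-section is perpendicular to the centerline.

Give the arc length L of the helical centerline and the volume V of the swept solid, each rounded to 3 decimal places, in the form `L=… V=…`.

L=198.160 V=3151.604

2πR = 2π·21 = 131.946891
per-turn = √(131.946891² + 6.5²) = √(17409.9822 + 42.25) = √17452.2322 = 132.106897
L = 1.5 × 132.106897 = 198.160345
V = π·2.25² × L = 15.904313 × 198.160345 = 3151.604115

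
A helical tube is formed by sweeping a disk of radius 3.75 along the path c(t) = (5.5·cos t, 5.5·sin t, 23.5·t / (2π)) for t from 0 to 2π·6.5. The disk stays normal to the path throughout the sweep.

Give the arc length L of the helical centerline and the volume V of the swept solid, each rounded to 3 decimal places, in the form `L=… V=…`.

2πR = 2π·5.5 = 34.557519
per-turn = √(34.557519² + 23.5²) = √(1194.2221 + 552.25) = √1746.4721 = 41.790814
L = 6.5 × 41.790814 = 271.640291
V = π·3.75² × L = 44.178647 × 271.640291 = 12000.700435

L=271.640 V=12000.700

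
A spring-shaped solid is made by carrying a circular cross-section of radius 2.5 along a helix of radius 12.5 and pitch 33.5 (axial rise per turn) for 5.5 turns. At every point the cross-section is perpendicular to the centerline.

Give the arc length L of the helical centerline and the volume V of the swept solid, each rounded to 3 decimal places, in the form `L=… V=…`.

2πR = 2π·12.5 = 78.539816
per-turn = √(78.539816² + 33.5²) = √(6168.5028 + 1122.25) = √7290.7528 = 85.385905
L = 5.5 × 85.385905 = 469.622477
V = π·2.5² × L = 19.634954 × 469.622477 = 9221.015769

L=469.622 V=9221.016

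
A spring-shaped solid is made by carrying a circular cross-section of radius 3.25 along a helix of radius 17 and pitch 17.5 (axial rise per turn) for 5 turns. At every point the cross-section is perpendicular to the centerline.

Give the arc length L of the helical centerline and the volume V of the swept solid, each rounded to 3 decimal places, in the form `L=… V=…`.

2πR = 2π·17 = 106.814150
per-turn = √(106.814150² + 17.5²) = √(11409.2627 + 306.25) = √11715.5127 = 108.238222
L = 5 × 108.238222 = 541.191110
V = π·3.25² × L = 33.183072 × 541.191110 = 17958.383777

L=541.191 V=17958.384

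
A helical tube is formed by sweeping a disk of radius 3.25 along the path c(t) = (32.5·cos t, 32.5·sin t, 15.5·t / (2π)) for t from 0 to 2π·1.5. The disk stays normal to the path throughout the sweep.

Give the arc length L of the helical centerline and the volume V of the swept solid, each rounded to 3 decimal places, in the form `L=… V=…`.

2πR = 2π·32.5 = 204.203522
per-turn = √(204.203522² + 15.5²) = √(41699.0786 + 240.25) = √41939.3286 = 204.790939
L = 1.5 × 204.790939 = 307.186408
V = π·3.25² × L = 33.183072 × 307.186408 = 10193.388822

L=307.186 V=10193.389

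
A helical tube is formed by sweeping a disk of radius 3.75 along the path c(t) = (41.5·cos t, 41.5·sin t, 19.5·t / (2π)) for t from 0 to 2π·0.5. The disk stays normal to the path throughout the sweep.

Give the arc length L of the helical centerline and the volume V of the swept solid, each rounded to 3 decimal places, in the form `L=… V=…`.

2πR = 2π·41.5 = 260.752190
per-turn = √(260.752190² + 19.5²) = √(67991.7047 + 380.25) = √68371.9547 = 261.480314
L = 0.5 × 261.480314 = 130.740157
V = π·3.75² × L = 44.178647 × 130.740157 = 5775.923209

L=130.740 V=5775.923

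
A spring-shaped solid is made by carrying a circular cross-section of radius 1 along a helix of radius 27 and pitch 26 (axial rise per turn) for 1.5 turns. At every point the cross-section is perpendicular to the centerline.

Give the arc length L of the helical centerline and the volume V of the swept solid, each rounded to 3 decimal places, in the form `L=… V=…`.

L=257.440 V=808.772

2πR = 2π·27 = 169.646003
per-turn = √(169.646003² + 26²) = √(28779.7664 + 676) = √29455.7664 = 171.626823
L = 1.5 × 171.626823 = 257.440235
V = π·1² × L = 3.141593 × 257.440235 = 808.772350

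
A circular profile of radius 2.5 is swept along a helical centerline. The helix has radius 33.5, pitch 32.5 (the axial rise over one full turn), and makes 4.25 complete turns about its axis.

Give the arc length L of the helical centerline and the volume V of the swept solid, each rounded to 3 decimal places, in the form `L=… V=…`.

L=905.169 V=17772.956

2πR = 2π·33.5 = 210.486708
per-turn = √(210.486708² + 32.5²) = √(44304.6542 + 1056.25) = √45360.9042 = 212.980995
L = 4.25 × 212.980995 = 905.169228
V = π·2.5² × L = 19.634954 × 905.169228 = 17772.956231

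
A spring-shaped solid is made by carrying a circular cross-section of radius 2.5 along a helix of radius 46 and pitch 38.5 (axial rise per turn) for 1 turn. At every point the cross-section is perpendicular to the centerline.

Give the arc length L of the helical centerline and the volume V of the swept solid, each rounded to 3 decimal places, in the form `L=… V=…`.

L=291.579 V=5725.149

2πR = 2π·46 = 289.026524
per-turn = √(289.026524² + 38.5²) = √(83536.3317 + 1482.25) = √85018.5817 = 291.579460
L = 1 × 291.579460 = 291.579460
V = π·2.5² × L = 19.634954 × 291.579460 = 5725.149314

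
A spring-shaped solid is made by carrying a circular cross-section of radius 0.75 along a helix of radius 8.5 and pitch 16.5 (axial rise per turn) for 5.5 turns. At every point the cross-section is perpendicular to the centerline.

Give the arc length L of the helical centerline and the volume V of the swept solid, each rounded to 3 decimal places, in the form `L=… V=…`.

L=307.438 V=543.288

2πR = 2π·8.5 = 53.407075
per-turn = √(53.407075² + 16.5²) = √(2852.3157 + 272.25) = √3124.5657 = 55.897815
L = 5.5 × 55.897815 = 307.437980
V = π·0.75² × L = 1.767146 × 307.437980 = 543.287756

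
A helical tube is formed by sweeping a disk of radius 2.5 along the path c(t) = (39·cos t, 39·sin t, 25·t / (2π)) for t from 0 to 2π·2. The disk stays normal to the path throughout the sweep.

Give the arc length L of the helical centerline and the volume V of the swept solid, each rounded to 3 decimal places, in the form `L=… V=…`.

L=492.632 V=9672.815

2πR = 2π·39 = 245.044227
per-turn = √(245.044227² + 25²) = √(60046.6732 + 625) = √60671.6732 = 246.316206
L = 2 × 246.316206 = 492.632411
V = π·2.5² × L = 19.634954 × 492.632411 = 9672.814777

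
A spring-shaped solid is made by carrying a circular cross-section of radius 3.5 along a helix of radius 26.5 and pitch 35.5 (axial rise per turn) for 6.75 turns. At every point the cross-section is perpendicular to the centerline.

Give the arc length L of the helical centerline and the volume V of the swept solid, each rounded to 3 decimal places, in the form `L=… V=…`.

2πR = 2π·26.5 = 166.504411
per-turn = √(166.504411² + 35.5²) = √(27723.7188 + 1260.25) = √28983.9688 = 170.246788
L = 6.75 × 170.246788 = 1149.165818
V = π·3.5² × L = 38.484510 × 1149.165818 = 44225.083413

L=1149.166 V=44225.083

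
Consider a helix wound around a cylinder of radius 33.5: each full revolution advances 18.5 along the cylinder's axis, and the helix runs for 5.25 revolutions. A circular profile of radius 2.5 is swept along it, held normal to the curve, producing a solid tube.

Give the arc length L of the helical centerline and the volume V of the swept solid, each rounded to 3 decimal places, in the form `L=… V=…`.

2πR = 2π·33.5 = 210.486708
per-turn = √(210.486708² + 18.5²) = √(44304.6542 + 342.25) = √44646.9042 = 211.298140
L = 5.25 × 211.298140 = 1109.315237
V = π·2.5² × L = 19.634954 × 1109.315237 = 21781.353751

L=1109.315 V=21781.354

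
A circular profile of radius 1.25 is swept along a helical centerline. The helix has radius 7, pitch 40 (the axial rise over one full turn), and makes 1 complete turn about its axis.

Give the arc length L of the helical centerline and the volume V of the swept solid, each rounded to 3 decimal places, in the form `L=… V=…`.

L=59.451 V=291.830

2πR = 2π·7 = 43.982297
per-turn = √(43.982297² + 40²) = √(1934.4425 + 1600) = √3534.4425 = 59.451177
L = 1 × 59.451177 = 59.451177
V = π·1.25² × L = 4.908739 × 59.451177 = 291.830283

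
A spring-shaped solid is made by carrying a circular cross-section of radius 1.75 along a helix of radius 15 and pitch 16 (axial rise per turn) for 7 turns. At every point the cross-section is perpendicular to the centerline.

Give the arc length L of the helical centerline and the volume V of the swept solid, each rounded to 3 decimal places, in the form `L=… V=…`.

2πR = 2π·15 = 94.247780
per-turn = √(94.247780² + 16²) = √(8882.6440 + 256) = √9138.6440 = 95.596255
L = 7 × 95.596255 = 669.173785
V = π·1.75² × L = 9.621128 × 669.173785 = 6438.206303

L=669.174 V=6438.206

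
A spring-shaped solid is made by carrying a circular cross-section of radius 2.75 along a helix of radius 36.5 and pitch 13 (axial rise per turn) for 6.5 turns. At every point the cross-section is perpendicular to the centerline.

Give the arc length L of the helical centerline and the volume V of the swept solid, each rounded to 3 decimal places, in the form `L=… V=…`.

L=1493.079 V=35473.005

2πR = 2π·36.5 = 229.336264
per-turn = √(229.336264² + 13²) = √(52595.1219 + 169) = √52764.1219 = 229.704423
L = 6.5 × 229.704423 = 1493.078748
V = π·2.75² × L = 23.758294 × 1493.078748 = 35473.004526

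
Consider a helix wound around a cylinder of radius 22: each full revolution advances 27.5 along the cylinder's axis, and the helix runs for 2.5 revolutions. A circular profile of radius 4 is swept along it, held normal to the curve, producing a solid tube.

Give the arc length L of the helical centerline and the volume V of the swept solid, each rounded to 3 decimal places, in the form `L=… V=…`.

L=352.348 V=17710.918

2πR = 2π·22 = 138.230077
per-turn = √(138.230077² + 27.5²) = √(19107.5541 + 756.25) = √19863.8041 = 140.939009
L = 2.5 × 140.939009 = 352.347521
V = π·4² × L = 50.265482 × 352.347521 = 17710.918150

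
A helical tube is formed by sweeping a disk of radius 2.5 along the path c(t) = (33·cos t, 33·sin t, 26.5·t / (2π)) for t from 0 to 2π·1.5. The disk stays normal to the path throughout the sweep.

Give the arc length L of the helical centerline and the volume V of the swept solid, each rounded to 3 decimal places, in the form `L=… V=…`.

2πR = 2π·33 = 207.345115
per-turn = √(207.345115² + 26.5²) = √(42991.9968 + 702.25) = √43694.2468 = 209.031688
L = 1.5 × 209.031688 = 313.547533
V = π·2.5² × L = 19.634954 × 313.547533 = 6156.491407

L=313.548 V=6156.491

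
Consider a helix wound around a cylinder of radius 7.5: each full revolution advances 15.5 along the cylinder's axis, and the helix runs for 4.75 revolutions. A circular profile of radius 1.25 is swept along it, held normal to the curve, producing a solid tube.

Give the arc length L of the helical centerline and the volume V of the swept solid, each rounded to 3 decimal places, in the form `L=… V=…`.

2πR = 2π·7.5 = 47.123890
per-turn = √(47.123890² + 15.5²) = √(2220.6610 + 240.25) = √2460.9110 = 49.607570
L = 4.75 × 49.607570 = 235.635957
V = π·1.25² × L = 4.908739 × 235.635957 = 1156.675299

L=235.636 V=1156.675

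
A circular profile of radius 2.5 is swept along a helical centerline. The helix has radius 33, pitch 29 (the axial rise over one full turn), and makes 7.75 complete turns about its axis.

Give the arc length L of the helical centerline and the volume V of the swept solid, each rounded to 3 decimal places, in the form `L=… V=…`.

2πR = 2π·33 = 207.345115
per-turn = √(207.345115² + 29²) = √(42991.9968 + 841) = √43832.9968 = 209.363313
L = 7.75 × 209.363313 = 1622.565675
V = π·2.5² × L = 19.634954 × 1622.565675 = 31859.002522

L=1622.566 V=31859.003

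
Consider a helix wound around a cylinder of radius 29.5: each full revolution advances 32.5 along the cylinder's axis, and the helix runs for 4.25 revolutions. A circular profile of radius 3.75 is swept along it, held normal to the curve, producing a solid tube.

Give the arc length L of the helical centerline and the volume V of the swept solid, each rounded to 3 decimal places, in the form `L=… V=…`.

L=799.772 V=35332.850

2πR = 2π·29.5 = 185.353967
per-turn = √(185.353967² + 32.5²) = √(34356.0929 + 1056.25) = √35412.3429 = 188.181675
L = 4.25 × 188.181675 = 799.772120
V = π·3.75² × L = 44.178647 × 799.772120 = 35332.849925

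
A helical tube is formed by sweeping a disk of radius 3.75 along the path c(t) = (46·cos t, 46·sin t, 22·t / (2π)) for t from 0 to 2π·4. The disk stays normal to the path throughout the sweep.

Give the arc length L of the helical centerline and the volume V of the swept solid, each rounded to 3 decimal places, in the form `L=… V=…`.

L=1159.450 V=51222.951

2πR = 2π·46 = 289.026524
per-turn = √(289.026524² + 22²) = √(83536.3317 + 484) = √84020.3317 = 289.862608
L = 4 × 289.862608 = 1159.450433
V = π·3.75² × L = 44.178647 × 1159.450433 = 51222.951032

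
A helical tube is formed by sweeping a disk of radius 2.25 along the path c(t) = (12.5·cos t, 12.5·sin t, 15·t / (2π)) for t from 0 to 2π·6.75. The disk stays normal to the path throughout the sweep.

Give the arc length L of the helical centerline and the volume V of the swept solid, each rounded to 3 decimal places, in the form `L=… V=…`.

L=539.726 V=8583.968

2πR = 2π·12.5 = 78.539816
per-turn = √(78.539816² + 15²) = √(6168.5028 + 225) = √6393.5028 = 79.959382
L = 6.75 × 79.959382 = 539.725828
V = π·2.25² × L = 15.904313 × 539.725828 = 8583.968395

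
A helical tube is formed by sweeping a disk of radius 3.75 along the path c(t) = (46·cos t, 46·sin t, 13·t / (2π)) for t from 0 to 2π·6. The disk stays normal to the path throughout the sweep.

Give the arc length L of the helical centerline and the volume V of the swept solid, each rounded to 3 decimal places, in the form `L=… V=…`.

L=1735.912 V=76690.262

2πR = 2π·46 = 289.026524
per-turn = √(289.026524² + 13²) = √(83536.3317 + 169) = √83705.3317 = 289.318737
L = 6 × 289.318737 = 1735.912423
V = π·3.75² × L = 44.178647 × 1735.912423 = 76690.261611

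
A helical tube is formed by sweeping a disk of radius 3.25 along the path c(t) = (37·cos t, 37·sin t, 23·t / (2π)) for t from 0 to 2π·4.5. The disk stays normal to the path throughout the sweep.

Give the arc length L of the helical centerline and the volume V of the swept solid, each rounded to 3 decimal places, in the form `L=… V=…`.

2πR = 2π·37 = 232.477856
per-turn = √(232.477856² + 23²) = √(54045.9537 + 529) = √54574.9537 = 233.612829
L = 4.5 × 233.612829 = 1051.257729
V = π·3.25² × L = 33.183072 × 1051.257729 = 34883.961331

L=1051.258 V=34883.961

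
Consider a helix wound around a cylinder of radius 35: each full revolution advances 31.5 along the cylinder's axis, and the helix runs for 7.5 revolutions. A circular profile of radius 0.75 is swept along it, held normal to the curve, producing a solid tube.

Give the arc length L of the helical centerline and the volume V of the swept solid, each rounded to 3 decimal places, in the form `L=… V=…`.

L=1666.170 V=2944.366

2πR = 2π·35 = 219.911486
per-turn = √(219.911486² + 31.5²) = √(48361.0616 + 992.25) = √49353.3116 = 222.156052
L = 7.5 × 222.156052 = 1666.170392
V = π·0.75² × L = 1.767146 × 1666.170392 = 2944.366123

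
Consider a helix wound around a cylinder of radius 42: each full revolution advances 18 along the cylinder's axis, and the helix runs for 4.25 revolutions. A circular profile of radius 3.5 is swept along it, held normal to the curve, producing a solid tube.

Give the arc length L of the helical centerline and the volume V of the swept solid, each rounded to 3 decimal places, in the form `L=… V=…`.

L=1124.155 V=43262.537

2πR = 2π·42 = 263.893783
per-turn = √(263.893783² + 18²) = √(69639.9287 + 324) = √69963.9287 = 264.506954
L = 4.25 × 264.506954 = 1124.154554
V = π·3.5² × L = 38.484510 × 1124.154554 = 43262.537183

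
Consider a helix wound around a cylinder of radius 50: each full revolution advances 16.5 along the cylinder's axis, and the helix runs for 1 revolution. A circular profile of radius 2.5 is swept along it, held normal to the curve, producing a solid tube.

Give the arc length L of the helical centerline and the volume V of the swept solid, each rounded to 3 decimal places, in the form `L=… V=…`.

2πR = 2π·50 = 314.159265
per-turn = √(314.159265² + 16.5²) = √(98696.0440 + 272.25) = √98968.2940 = 314.592266
L = 1 × 314.592266 = 314.592266
V = π·2.5² × L = 19.634954 × 314.592266 = 6177.004704

L=314.592 V=6177.005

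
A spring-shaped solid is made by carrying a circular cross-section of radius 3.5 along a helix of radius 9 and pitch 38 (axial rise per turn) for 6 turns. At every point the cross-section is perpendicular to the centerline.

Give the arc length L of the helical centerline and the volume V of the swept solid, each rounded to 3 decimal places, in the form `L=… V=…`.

2πR = 2π·9 = 56.548668
per-turn = √(56.548668² + 38²) = √(3197.7518 + 1444) = √4641.7518 = 68.130403
L = 6 × 68.130403 = 408.782419
V = π·3.5² × L = 38.484510 × 408.782419 = 15731.791078

L=408.782 V=15731.791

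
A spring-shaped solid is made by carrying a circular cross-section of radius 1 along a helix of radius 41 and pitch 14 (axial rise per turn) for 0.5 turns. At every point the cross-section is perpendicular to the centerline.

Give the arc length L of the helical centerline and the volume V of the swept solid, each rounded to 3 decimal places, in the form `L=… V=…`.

2πR = 2π·41 = 257.610598
per-turn = √(257.610598² + 14²) = √(66363.2200 + 196) = √66559.2200 = 257.990736
L = 0.5 × 257.990736 = 128.995368
V = π·1² × L = 3.141593 × 128.995368 = 405.250901

L=128.995 V=405.251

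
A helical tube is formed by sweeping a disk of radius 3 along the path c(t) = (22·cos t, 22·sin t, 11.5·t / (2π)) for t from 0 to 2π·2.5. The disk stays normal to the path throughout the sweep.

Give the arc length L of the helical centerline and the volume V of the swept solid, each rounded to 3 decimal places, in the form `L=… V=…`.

L=346.769 V=9804.664

2πR = 2π·22 = 138.230077
per-turn = √(138.230077² + 11.5²) = √(19107.5541 + 132.25) = √19239.8041 = 138.707621
L = 2.5 × 138.707621 = 346.769052
V = π·3² × L = 28.274334 × 346.769052 = 9804.663970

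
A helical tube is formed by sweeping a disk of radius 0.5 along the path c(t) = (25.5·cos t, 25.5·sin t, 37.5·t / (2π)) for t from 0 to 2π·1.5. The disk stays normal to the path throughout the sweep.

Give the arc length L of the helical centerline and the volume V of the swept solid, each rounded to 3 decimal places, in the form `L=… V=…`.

2πR = 2π·25.5 = 160.221225
per-turn = √(160.221225² + 37.5²) = √(25670.8410 + 1406.25) = √27077.0910 = 164.551181
L = 1.5 × 164.551181 = 246.826771
V = π·0.5² × L = 0.785398 × 246.826771 = 193.857293

L=246.827 V=193.857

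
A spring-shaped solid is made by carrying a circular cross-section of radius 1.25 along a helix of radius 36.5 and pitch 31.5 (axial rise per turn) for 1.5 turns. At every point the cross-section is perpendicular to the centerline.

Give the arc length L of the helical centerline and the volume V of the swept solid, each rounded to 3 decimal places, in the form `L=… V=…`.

L=347.234 V=1704.482

2πR = 2π·36.5 = 229.336264
per-turn = √(229.336264² + 31.5²) = √(52595.1219 + 992.25) = √53587.3719 = 231.489464
L = 1.5 × 231.489464 = 347.234196
V = π·1.25² × L = 4.908739 × 347.234196 = 1704.481872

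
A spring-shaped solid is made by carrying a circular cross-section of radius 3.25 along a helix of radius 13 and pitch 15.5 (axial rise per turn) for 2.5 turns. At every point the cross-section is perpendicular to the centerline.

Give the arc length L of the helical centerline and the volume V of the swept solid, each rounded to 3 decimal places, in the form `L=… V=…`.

L=207.848 V=6897.023

2πR = 2π·13 = 81.681409
per-turn = √(81.681409² + 15.5²) = √(6671.8526 + 240.25) = √6912.1026 = 83.139056
L = 2.5 × 83.139056 = 207.847639
V = π·3.25² × L = 33.183072 × 207.847639 = 6897.023258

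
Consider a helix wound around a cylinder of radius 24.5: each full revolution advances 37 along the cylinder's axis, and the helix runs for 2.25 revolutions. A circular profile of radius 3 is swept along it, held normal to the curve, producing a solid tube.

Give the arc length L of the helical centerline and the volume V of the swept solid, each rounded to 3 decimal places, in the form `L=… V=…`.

2πR = 2π·24.5 = 153.938040
per-turn = √(153.938040² + 37²) = √(23696.9202 + 1369) = √25065.9202 = 158.322204
L = 2.25 × 158.322204 = 356.224958
V = π·3² × L = 28.274334 × 356.224958 = 10072.023405

L=356.225 V=10072.023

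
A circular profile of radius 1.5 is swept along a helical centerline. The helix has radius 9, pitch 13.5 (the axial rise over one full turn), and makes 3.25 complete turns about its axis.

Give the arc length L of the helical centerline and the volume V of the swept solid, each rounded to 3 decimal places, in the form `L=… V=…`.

L=188.948 V=1335.593

2πR = 2π·9 = 56.548668
per-turn = √(56.548668² + 13.5²) = √(3197.7518 + 182.25) = √3380.0018 = 58.137783
L = 3.25 × 58.137783 = 188.947795
V = π·1.5² × L = 7.068583 × 188.947795 = 1335.593261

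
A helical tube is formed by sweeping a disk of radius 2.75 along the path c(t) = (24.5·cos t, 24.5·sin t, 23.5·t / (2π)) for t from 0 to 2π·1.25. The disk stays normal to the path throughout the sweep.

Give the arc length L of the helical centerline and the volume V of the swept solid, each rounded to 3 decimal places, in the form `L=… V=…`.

2πR = 2π·24.5 = 153.938040
per-turn = √(153.938040² + 23.5²) = √(23696.9202 + 552.25) = √24249.1702 = 155.721451
L = 1.25 × 155.721451 = 194.651813
V = π·2.75² × L = 23.758294 × 194.651813 = 4624.595092

L=194.652 V=4624.595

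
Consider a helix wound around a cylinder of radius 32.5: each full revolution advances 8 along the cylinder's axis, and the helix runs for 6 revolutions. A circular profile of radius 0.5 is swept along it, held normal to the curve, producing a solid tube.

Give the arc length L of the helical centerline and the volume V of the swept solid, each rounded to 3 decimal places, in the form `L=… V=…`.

L=1226.161 V=963.025

2πR = 2π·32.5 = 204.203522
per-turn = √(204.203522² + 8²) = √(41699.0786 + 64) = √41763.0786 = 204.360169
L = 6 × 204.360169 = 1226.161013
V = π·0.5² × L = 0.785398 × 1226.161013 = 963.024608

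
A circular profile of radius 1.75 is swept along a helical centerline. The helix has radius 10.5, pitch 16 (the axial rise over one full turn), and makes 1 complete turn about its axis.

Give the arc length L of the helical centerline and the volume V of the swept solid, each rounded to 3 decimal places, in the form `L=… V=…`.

L=67.886 V=653.139

2πR = 2π·10.5 = 65.973446
per-turn = √(65.973446² + 16²) = √(4352.4955 + 256) = √4608.4955 = 67.885901
L = 1 × 67.885901 = 67.885901
V = π·1.75² × L = 9.621128 × 67.885901 = 653.138908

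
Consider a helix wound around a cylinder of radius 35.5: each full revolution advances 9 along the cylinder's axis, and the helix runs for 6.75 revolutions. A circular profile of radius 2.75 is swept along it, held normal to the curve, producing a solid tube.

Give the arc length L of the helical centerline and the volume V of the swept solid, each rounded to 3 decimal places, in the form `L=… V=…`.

2πR = 2π·35.5 = 223.053078
per-turn = √(223.053078² + 9²) = √(49752.6758 + 81) = √49833.6758 = 223.234576
L = 6.75 × 223.234576 = 1506.833386
V = π·2.75² × L = 23.758294 × 1506.833386 = 35799.791259

L=1506.833 V=35799.791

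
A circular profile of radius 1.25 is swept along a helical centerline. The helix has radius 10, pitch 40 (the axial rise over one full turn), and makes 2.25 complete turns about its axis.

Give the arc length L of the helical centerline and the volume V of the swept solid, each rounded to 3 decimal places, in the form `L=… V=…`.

L=167.589 V=822.649

2πR = 2π·10 = 62.831853
per-turn = √(62.831853² + 40²) = √(3947.8418 + 1600) = √5547.8418 = 74.483836
L = 2.25 × 74.483836 = 167.588630
V = π·1.25² × L = 4.908739 × 167.588630 = 822.648764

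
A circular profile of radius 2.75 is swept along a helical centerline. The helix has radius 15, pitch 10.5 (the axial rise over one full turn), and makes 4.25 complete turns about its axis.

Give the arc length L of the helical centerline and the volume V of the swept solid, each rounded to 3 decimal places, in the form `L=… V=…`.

L=403.031 V=9575.334

2πR = 2π·15 = 94.247780
per-turn = √(94.247780² + 10.5²) = √(8882.6440 + 110.25) = √8992.8940 = 94.830870
L = 4.25 × 94.830870 = 403.031199
V = π·2.75² × L = 23.758294 × 403.031199 = 9575.333890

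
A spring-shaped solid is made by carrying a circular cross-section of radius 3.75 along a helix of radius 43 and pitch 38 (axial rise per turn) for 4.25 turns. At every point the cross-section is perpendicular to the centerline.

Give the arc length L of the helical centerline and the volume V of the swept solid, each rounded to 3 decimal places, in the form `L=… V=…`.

2πR = 2π·43 = 270.176968
per-turn = √(270.176968² + 38²) = √(72995.5942 + 1444) = √74439.5942 = 272.836204
L = 4.25 × 272.836204 = 1159.553867
V = π·3.75² × L = 44.178647 × 1159.553867 = 51227.520588

L=1159.554 V=51227.521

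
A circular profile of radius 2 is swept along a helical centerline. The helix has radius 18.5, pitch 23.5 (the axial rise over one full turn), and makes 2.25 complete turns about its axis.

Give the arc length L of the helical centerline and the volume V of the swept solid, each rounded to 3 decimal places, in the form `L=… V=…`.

2πR = 2π·18.5 = 116.238928
per-turn = √(116.238928² + 23.5²) = √(13511.4884 + 552.25) = √14063.7384 = 118.590634
L = 2.25 × 118.590634 = 266.828926
V = π·2² × L = 12.566371 × 266.828926 = 3353.071175

L=266.829 V=3353.071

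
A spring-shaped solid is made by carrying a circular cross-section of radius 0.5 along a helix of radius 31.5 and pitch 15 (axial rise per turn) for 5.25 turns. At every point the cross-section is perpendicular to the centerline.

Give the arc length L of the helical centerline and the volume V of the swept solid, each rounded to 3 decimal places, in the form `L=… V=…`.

2πR = 2π·31.5 = 197.920337
per-turn = √(197.920337² + 15²) = √(39172.4599 + 225) = √39397.4599 = 198.487934
L = 5.25 × 198.487934 = 1042.061652
V = π·0.5² × L = 0.785398 × 1042.061652 = 818.433308

L=1042.062 V=818.433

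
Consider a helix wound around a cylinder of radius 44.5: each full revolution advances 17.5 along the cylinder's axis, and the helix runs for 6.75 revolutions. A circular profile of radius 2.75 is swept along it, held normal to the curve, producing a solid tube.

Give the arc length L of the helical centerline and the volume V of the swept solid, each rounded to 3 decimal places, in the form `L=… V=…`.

2πR = 2π·44.5 = 279.601746
per-turn = √(279.601746² + 17.5²) = √(78177.1365 + 306.25) = √78483.3865 = 280.148865
L = 6.75 × 280.148865 = 1891.004838
V = π·2.75² × L = 23.758294 × 1891.004838 = 44927.049723

L=1891.005 V=44927.050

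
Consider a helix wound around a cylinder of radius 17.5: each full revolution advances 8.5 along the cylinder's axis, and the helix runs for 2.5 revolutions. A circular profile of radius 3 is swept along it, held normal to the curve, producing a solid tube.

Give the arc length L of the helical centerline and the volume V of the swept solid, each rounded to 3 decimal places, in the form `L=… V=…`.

L=275.709 V=7795.502

2πR = 2π·17.5 = 109.955743
per-turn = √(109.955743² + 8.5²) = √(12090.2654 + 72.25) = √12162.5154 = 110.283795
L = 2.5 × 110.283795 = 275.709487
V = π·3² × L = 28.274334 × 275.709487 = 7795.502089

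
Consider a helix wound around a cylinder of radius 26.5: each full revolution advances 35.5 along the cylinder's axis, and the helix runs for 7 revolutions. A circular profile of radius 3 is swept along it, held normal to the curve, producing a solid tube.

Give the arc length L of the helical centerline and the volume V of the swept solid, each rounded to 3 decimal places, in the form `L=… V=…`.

2πR = 2π·26.5 = 166.504411
per-turn = √(166.504411² + 35.5²) = √(27723.7188 + 1260.25) = √28983.9688 = 170.246788
L = 7 × 170.246788 = 1191.727515
V = π·3² × L = 28.274334 × 1191.727515 = 33695.301648

L=1191.728 V=33695.302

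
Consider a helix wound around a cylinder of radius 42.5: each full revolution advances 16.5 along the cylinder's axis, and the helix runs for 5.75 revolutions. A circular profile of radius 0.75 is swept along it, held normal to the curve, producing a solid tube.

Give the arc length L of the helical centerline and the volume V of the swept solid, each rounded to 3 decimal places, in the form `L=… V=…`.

2πR = 2π·42.5 = 267.035376
per-turn = √(267.035376² + 16.5²) = √(71307.8918 + 272.25) = √71580.1418 = 267.544654
L = 5.75 × 267.544654 = 1538.381760
V = π·0.75² × L = 1.767146 × 1538.381760 = 2718.544969

L=1538.382 V=2718.545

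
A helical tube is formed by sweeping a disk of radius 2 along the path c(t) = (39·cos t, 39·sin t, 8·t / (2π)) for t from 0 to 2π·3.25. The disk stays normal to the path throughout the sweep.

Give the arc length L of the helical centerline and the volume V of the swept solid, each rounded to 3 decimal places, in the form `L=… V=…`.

2πR = 2π·39 = 245.044227
per-turn = √(245.044227² + 8²) = √(60046.6732 + 64) = √60110.6732 = 245.174781
L = 3.25 × 245.174781 = 796.818038
V = π·2² × L = 12.566371 × 796.818038 = 10013.110776

L=796.818 V=10013.111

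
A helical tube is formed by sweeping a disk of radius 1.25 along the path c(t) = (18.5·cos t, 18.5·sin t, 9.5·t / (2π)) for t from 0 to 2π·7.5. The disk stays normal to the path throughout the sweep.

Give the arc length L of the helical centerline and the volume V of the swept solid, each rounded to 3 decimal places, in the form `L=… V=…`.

L=874.699 V=4293.667

2πR = 2π·18.5 = 116.238928
per-turn = √(116.238928² + 9.5²) = √(13511.4884 + 90.25) = √13601.7384 = 116.626491
L = 7.5 × 116.626491 = 874.698683
V = π·1.25² × L = 4.908739 × 874.698683 = 4293.667121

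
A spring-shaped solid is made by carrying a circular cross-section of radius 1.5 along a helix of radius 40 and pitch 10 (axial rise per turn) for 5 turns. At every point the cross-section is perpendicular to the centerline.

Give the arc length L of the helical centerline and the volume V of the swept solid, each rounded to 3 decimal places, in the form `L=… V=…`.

L=1257.631 V=8889.672

2πR = 2π·40 = 251.327412
per-turn = √(251.327412² + 10²) = √(63165.4682 + 100) = √63265.4682 = 251.526277
L = 5 × 251.526277 = 1257.631386
V = π·1.5² × L = 7.068583 × 1257.631386 = 8889.672430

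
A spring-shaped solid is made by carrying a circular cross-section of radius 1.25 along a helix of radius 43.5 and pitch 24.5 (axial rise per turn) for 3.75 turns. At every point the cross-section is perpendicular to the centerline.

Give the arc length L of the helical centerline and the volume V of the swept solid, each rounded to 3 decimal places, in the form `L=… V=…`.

L=1029.054 V=5051.358

2πR = 2π·43.5 = 273.318561
per-turn = √(273.318561² + 24.5²) = √(74703.0357 + 600.25) = √75303.2857 = 274.414442
L = 3.75 × 274.414442 = 1029.054156
V = π·1.25² × L = 4.908739 × 1029.054156 = 5051.357774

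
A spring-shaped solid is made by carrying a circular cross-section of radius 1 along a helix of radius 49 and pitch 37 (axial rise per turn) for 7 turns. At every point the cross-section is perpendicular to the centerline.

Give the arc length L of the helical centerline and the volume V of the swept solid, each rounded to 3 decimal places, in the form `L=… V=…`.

L=2170.640 V=6819.266

2πR = 2π·49 = 307.876080
per-turn = √(307.876080² + 37²) = √(94787.6807 + 1369) = √96156.6807 = 310.091407
L = 7 × 310.091407 = 2170.639849
V = π·1² × L = 3.141593 × 2170.639849 = 6819.266202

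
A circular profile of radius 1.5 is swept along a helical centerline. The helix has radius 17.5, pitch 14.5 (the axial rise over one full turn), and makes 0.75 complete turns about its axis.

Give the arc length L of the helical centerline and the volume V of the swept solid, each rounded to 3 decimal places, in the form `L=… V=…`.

L=83.181 V=587.970

2πR = 2π·17.5 = 109.955743
per-turn = √(109.955743² + 14.5²) = √(12090.2654 + 210.25) = √12300.5154 = 110.907689
L = 0.75 × 110.907689 = 83.180766
V = π·1.5² × L = 7.068583 × 83.180766 = 587.970191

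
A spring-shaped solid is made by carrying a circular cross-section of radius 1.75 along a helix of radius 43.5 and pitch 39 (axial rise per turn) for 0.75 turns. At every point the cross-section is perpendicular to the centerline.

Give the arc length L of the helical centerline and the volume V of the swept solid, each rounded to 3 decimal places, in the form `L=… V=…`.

L=207.065 V=1992.201

2πR = 2π·43.5 = 273.318561
per-turn = √(273.318561² + 39²) = √(74703.0357 + 1521) = √76224.0357 = 276.087008
L = 0.75 × 276.087008 = 207.065256
V = π·1.75² × L = 9.621128 × 207.065256 = 1992.201226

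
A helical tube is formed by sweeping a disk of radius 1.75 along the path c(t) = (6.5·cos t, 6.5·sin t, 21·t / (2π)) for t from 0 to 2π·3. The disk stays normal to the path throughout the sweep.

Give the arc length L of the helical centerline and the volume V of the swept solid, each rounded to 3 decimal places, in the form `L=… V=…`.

L=137.770 V=1325.506

2πR = 2π·6.5 = 40.840704
per-turn = √(40.840704² + 21²) = √(1667.9631 + 441) = √2108.9631 = 45.923449
L = 3 × 45.923449 = 137.770346
V = π·1.75² × L = 9.621128 × 137.770346 = 1325.506067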